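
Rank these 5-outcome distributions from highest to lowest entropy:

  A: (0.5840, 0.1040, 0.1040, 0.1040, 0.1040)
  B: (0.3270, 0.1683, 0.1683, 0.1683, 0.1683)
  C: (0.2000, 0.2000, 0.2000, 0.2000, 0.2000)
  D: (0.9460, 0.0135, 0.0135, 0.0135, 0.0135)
C > B > A > D

Key insight: Entropy is maximized by uniform distributions and minimized by concentrated distributions.

Entropies:
  H(A) = 1.8115 bits
  H(B) = 2.2578 bits
  H(C) = 2.3219 bits
  H(D) = 0.4112 bits

Ranking: C > B > A > D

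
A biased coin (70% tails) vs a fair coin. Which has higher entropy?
Fair coin

The fair coin is uniform (p=0.5), maximizing binary entropy at 1 bit. The biased coin has H(0.70) ≈ 0.881 bits — its outcome is more predictable, so its entropy is lower.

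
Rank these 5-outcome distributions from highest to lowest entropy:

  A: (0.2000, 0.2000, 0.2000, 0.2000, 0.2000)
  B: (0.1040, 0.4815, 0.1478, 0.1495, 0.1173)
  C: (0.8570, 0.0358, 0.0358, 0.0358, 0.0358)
A > B > C

Key insight: Entropy is maximized by uniform distributions and minimized by concentrated distributions.

- Uniform distributions have maximum entropy log₂(5) = 2.3219 bits
- The more "peaked" or concentrated a distribution, the lower its entropy

Entropies:
  H(A) = 2.3219 bits
  H(B) = 2.0274 bits
  H(C) = 0.8780 bits

Ranking: A > B > C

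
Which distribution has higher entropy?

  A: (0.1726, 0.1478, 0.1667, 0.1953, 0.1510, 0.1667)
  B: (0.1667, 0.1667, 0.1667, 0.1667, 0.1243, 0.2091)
A

Both distributions are close to uniform, making this a harder comparison.

H(A) = 2.5788 bits
H(B) = 2.5692 bits

The distribution closer to uniform has higher entropy.
Answer: A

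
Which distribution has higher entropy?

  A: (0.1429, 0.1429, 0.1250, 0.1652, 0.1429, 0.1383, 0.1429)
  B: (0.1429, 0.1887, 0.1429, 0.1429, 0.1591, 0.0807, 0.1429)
A

Both distributions are close to uniform, making this a harder comparison.

H(A) = 2.8032 bits
H(B) = 2.7733 bits

The distribution closer to uniform has higher entropy.
Answer: A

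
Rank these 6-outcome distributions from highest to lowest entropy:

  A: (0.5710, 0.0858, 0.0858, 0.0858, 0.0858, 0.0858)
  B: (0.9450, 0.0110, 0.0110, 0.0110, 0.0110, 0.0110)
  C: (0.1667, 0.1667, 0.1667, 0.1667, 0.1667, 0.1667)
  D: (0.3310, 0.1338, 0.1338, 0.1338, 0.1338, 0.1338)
C > D > A > B

Key insight: Entropy is maximized by uniform distributions and minimized by concentrated distributions.

Entropies:
  H(A) = 1.9815 bits
  H(B) = 0.4350 bits
  H(C) = 2.5850 bits
  H(D) = 2.4693 bits

Ranking: C > D > A > B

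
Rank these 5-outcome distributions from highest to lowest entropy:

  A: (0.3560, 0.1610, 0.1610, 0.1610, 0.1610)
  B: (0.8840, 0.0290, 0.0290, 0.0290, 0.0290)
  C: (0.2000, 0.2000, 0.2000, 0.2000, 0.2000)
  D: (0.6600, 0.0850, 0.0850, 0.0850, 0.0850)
C > A > D > B

Key insight: Entropy is maximized by uniform distributions and minimized by concentrated distributions.

Entropies:
  H(A) = 2.2273 bits
  H(B) = 0.7498 bits
  H(C) = 2.3219 bits
  H(D) = 1.6048 bits

Ranking: C > A > D > B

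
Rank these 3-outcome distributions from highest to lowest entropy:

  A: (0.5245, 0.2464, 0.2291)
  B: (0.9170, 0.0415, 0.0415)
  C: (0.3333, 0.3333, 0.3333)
C > A > B

Key insight: Entropy is maximized by uniform distributions and minimized by concentrated distributions.

- Uniform distributions have maximum entropy log₂(3) = 1.5850 bits
- The more "peaked" or concentrated a distribution, the lower its entropy

Entropies:
  H(A) = 1.4733 bits
  H(B) = 0.4957 bits
  H(C) = 1.5850 bits

Ranking: C > A > B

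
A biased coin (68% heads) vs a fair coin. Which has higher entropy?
Fair coin

The fair coin is uniform (p=0.5), maximizing binary entropy at 1 bit. The biased coin has H(0.68) ≈ 0.904 bits — its outcome is more predictable, so its entropy is lower.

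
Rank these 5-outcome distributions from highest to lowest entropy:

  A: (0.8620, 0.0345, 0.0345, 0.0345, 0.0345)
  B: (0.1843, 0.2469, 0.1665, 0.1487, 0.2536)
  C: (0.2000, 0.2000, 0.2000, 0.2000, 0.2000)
C > B > A

Key insight: Entropy is maximized by uniform distributions and minimized by concentrated distributions.

- Uniform distributions have maximum entropy log₂(5) = 2.3219 bits
- The more "peaked" or concentrated a distribution, the lower its entropy

Entropies:
  H(A) = 0.8550 bits
  H(B) = 2.2894 bits
  H(C) = 2.3219 bits

Ranking: C > B > A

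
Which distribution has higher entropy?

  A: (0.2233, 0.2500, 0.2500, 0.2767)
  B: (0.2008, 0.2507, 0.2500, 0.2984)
A

Both distributions are close to uniform, making this a harder comparison.

H(A) = 1.9959 bits
H(B) = 1.9862 bits

The distribution closer to uniform has higher entropy.
Answer: A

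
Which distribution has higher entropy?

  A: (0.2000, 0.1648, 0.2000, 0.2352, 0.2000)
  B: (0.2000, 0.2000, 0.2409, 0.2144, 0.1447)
A

Both distributions are close to uniform, making this a harder comparison.

H(A) = 2.3129 bits
H(B) = 2.3033 bits

The distribution closer to uniform has higher entropy.
Answer: A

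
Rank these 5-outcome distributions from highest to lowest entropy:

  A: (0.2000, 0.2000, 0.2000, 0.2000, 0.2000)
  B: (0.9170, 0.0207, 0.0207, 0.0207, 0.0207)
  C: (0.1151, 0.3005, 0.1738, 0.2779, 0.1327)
A > C > B

Key insight: Entropy is maximized by uniform distributions and minimized by concentrated distributions.

- Uniform distributions have maximum entropy log₂(5) = 2.3219 bits
- The more "peaked" or concentrated a distribution, the lower its entropy

Entropies:
  H(A) = 2.3219 bits
  H(B) = 0.5787 bits
  H(C) = 2.2191 bits

Ranking: A > C > B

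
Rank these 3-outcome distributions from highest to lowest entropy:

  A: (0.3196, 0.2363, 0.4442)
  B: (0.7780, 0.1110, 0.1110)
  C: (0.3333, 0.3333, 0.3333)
C > A > B

Key insight: Entropy is maximized by uniform distributions and minimized by concentrated distributions.

- Uniform distributions have maximum entropy log₂(3) = 1.5850 bits
- The more "peaked" or concentrated a distribution, the lower its entropy

Entropies:
  H(A) = 1.5378 bits
  H(B) = 0.9858 bits
  H(C) = 1.5850 bits

Ranking: C > A > B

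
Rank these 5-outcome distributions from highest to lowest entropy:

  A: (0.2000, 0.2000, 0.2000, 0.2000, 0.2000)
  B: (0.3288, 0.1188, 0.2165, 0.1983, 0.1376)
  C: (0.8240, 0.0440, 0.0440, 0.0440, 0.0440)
A > B > C

Key insight: Entropy is maximized by uniform distributions and minimized by concentrated distributions.

- Uniform distributions have maximum entropy log₂(5) = 2.3219 bits
- The more "peaked" or concentrated a distribution, the lower its entropy

Entropies:
  H(A) = 2.3219 bits
  H(B) = 2.2273 bits
  H(C) = 1.0232 bits

Ranking: A > B > C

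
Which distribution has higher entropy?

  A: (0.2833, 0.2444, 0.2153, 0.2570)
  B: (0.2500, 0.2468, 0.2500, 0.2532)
B

Both distributions are close to uniform, making this a harder comparison.

H(A) = 1.9931 bits
H(B) = 1.9999 bits

The distribution closer to uniform has higher entropy.
Answer: B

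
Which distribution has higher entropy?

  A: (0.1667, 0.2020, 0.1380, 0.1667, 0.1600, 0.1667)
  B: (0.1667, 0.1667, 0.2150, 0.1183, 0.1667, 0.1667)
A

Both distributions are close to uniform, making this a harder comparison.

H(A) = 2.5759 bits
H(B) = 2.5644 bits

The distribution closer to uniform has higher entropy.
Answer: A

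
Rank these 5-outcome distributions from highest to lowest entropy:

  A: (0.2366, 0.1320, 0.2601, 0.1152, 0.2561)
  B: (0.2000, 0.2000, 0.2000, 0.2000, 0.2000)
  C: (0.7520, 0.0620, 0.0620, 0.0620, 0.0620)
B > A > C

Key insight: Entropy is maximized by uniform distributions and minimized by concentrated distributions.

- Uniform distributions have maximum entropy log₂(5) = 2.3219 bits
- The more "peaked" or concentrated a distribution, the lower its entropy

Entropies:
  H(A) = 2.2454 bits
  H(B) = 2.3219 bits
  H(C) = 1.3041 bits

Ranking: B > A > C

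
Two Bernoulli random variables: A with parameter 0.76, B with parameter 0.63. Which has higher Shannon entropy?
B

For binary distributions, entropy is maximized at p=0.5 and decreases as p moves toward 0 or 1.

H(A) = H(0.76) = 0.7950 bits
H(B) = H(0.63) = 0.9507 bits

Distribution B (p=0.63) is closer to uniform (p=0.5), so it has higher entropy.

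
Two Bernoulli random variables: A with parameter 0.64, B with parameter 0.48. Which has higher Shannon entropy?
B

For binary distributions, entropy is maximized at p=0.5 and decreases as p moves toward 0 or 1.

H(A) = H(0.64) = 0.9427 bits
H(B) = H(0.48) = 0.9988 bits

Distribution B (p=0.48) is closer to uniform (p=0.5), so it has higher entropy.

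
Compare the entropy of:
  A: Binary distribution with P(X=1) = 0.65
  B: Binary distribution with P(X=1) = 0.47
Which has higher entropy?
B

For binary distributions, entropy is maximized at p=0.5 and decreases as p moves toward 0 or 1.

H(A) = H(0.65) = 0.9341 bits
H(B) = H(0.47) = 0.9974 bits

Distribution B (p=0.47) is closer to uniform (p=0.5), so it has higher entropy.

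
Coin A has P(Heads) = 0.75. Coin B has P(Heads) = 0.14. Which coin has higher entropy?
A

For binary distributions, entropy is maximized at p=0.5 and decreases as p moves toward 0 or 1.

H(A) = H(0.75) = 0.8113 bits
H(B) = H(0.14) = 0.5842 bits

Distribution A (p=0.75) is closer to uniform (p=0.5), so it has higher entropy.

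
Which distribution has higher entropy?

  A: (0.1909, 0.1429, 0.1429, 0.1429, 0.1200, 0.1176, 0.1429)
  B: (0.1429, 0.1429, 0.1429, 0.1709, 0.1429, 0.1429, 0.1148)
B

Both distributions are close to uniform, making this a harder comparison.

H(A) = 2.7906 bits
H(B) = 2.7994 bits

The distribution closer to uniform has higher entropy.
Answer: B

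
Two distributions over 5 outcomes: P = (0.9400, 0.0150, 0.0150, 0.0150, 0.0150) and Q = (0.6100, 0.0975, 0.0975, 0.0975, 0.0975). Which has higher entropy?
Q

P is highly concentrated on one outcome (94%), making it nearly deterministic. Q spreads its mass more evenly (max 61%). The more spread-out distribution has higher entropy: H(P) ≈ 0.447 bits, H(Q) ≈ 1.745 bits.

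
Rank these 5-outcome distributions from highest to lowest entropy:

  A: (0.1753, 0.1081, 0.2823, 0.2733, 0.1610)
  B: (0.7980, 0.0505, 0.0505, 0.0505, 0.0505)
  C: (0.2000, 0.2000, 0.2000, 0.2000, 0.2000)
C > A > B

Key insight: Entropy is maximized by uniform distributions and minimized by concentrated distributions.

- Uniform distributions have maximum entropy log₂(5) = 2.3219 bits
- The more "peaked" or concentrated a distribution, the lower its entropy

Entropies:
  H(A) = 2.2382 bits
  H(B) = 1.1299 bits
  H(C) = 2.3219 bits

Ranking: C > A > B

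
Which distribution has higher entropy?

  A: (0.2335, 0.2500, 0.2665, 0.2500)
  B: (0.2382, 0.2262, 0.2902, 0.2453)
A

Both distributions are close to uniform, making this a harder comparison.

H(A) = 1.9984 bits
H(B) = 1.9934 bits

The distribution closer to uniform has higher entropy.
Answer: A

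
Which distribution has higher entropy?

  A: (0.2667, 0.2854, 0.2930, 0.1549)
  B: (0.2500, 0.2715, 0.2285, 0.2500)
B

Both distributions are close to uniform, making this a harder comparison.

H(A) = 1.9605 bits
H(B) = 1.9973 bits

The distribution closer to uniform has higher entropy.
Answer: B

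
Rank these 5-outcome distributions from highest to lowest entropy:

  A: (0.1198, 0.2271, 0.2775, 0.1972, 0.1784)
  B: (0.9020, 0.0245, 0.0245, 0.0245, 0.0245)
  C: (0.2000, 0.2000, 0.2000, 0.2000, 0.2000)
C > A > B

Key insight: Entropy is maximized by uniform distributions and minimized by concentrated distributions.

- Uniform distributions have maximum entropy log₂(5) = 2.3219 bits
- The more "peaked" or concentrated a distribution, the lower its entropy

Entropies:
  H(A) = 2.2711 bits
  H(B) = 0.6586 bits
  H(C) = 2.3219 bits

Ranking: C > A > B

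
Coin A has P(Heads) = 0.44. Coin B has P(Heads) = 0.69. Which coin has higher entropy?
A

For binary distributions, entropy is maximized at p=0.5 and decreases as p moves toward 0 or 1.

H(A) = H(0.44) = 0.9896 bits
H(B) = H(0.69) = 0.8932 bits

Distribution A (p=0.44) is closer to uniform (p=0.5), so it has higher entropy.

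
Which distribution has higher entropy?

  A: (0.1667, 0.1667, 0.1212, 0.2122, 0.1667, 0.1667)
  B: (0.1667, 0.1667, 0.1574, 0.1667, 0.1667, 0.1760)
B

Both distributions are close to uniform, making this a harder comparison.

H(A) = 2.5668 bits
H(B) = 2.5842 bits

The distribution closer to uniform has higher entropy.
Answer: B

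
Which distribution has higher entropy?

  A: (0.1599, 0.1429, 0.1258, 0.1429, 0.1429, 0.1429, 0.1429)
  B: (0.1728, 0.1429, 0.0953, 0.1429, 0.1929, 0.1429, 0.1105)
A

Both distributions are close to uniform, making this a harder comparison.

H(A) = 2.8044 bits
H(B) = 2.7730 bits

The distribution closer to uniform has higher entropy.
Answer: A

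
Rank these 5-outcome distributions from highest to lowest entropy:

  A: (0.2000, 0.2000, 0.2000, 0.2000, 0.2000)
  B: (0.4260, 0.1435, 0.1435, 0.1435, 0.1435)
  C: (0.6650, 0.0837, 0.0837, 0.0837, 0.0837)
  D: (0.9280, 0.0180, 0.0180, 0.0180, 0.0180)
A > B > C > D

Key insight: Entropy is maximized by uniform distributions and minimized by concentrated distributions.

Entropies:
  H(A) = 2.3219 bits
  H(B) = 2.1321 bits
  H(C) = 1.5900 bits
  H(D) = 0.5173 bits

Ranking: A > B > C > D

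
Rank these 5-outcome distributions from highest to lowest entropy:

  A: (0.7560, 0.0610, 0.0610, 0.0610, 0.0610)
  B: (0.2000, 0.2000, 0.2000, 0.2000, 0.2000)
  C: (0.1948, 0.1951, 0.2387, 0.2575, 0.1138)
B > C > A

Key insight: Entropy is maximized by uniform distributions and minimized by concentrated distributions.

- Uniform distributions have maximum entropy log₂(5) = 2.3219 bits
- The more "peaked" or concentrated a distribution, the lower its entropy

Entropies:
  H(A) = 1.2896 bits
  H(B) = 2.3219 bits
  H(C) = 2.2740 bits

Ranking: B > C > A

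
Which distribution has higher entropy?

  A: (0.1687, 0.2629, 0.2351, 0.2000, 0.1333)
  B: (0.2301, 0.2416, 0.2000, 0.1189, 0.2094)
B

Both distributions are close to uniform, making this a harder comparison.

H(A) = 2.2828 bits
H(B) = 2.2848 bits

The distribution closer to uniform has higher entropy.
Answer: B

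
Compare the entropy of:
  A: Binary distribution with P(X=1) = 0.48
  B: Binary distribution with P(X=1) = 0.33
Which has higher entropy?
A

For binary distributions, entropy is maximized at p=0.5 and decreases as p moves toward 0 or 1.

H(A) = H(0.48) = 0.9988 bits
H(B) = H(0.33) = 0.9149 bits

Distribution A (p=0.48) is closer to uniform (p=0.5), so it has higher entropy.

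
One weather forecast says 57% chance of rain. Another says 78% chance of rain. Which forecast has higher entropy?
57% forecast

Treat each forecast as a Bernoulli distribution. Binary entropy is maximized at p=0.5 and falls off symmetrically toward 0 or 1. The 57% forecast is closer to 50%, so it is more uncertain. H(57%) ≈ 0.986 bits, H(78%) ≈ 0.760 bits.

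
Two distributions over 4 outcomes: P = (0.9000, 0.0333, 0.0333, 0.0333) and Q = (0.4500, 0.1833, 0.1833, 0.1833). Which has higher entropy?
Q

P is highly concentrated on one outcome (90%), making it nearly deterministic. Q spreads its mass more evenly (max 45%). The more spread-out distribution has higher entropy: H(P) ≈ 0.627 bits, H(Q) ≈ 1.865 bits.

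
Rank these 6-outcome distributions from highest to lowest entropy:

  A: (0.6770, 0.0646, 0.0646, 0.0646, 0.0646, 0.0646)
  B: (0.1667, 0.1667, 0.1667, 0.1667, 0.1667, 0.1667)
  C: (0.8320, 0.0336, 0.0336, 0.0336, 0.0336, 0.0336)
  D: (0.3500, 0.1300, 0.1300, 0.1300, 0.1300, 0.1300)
B > D > A > C

Key insight: Entropy is maximized by uniform distributions and minimized by concentrated distributions.

Entropies:
  H(A) = 1.6576 bits
  H(B) = 2.5850 bits
  H(C) = 1.0432 bits
  H(D) = 2.4433 bits

Ranking: B > D > A > C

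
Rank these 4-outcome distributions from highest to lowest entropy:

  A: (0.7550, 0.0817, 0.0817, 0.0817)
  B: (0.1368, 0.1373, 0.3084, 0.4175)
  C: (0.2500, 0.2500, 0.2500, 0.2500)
C > B > A

Key insight: Entropy is maximized by uniform distributions and minimized by concentrated distributions.

- Uniform distributions have maximum entropy log₂(4) = 2.0000 bits
- The more "peaked" or concentrated a distribution, the lower its entropy

Entropies:
  H(A) = 1.1916 bits
  H(B) = 1.8353 bits
  H(C) = 2.0000 bits

Ranking: C > B > A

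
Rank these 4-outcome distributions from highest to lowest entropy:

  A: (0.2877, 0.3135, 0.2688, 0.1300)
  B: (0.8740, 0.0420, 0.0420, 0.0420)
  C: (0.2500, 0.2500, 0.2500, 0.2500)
C > A > B

Key insight: Entropy is maximized by uniform distributions and minimized by concentrated distributions.

- Uniform distributions have maximum entropy log₂(4) = 2.0000 bits
- The more "peaked" or concentrated a distribution, the lower its entropy

Entropies:
  H(A) = 1.9339 bits
  H(B) = 0.7461 bits
  H(C) = 2.0000 bits

Ranking: C > A > B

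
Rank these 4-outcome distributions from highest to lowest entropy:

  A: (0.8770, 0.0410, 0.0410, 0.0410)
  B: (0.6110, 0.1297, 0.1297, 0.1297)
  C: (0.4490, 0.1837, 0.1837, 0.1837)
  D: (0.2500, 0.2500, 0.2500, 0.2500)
D > C > B > A

Key insight: Entropy is maximized by uniform distributions and minimized by concentrated distributions.

Entropies:
  H(A) = 0.7329 bits
  H(B) = 1.5807 bits
  H(C) = 1.8658 bits
  H(D) = 2.0000 bits

Ranking: D > C > B > A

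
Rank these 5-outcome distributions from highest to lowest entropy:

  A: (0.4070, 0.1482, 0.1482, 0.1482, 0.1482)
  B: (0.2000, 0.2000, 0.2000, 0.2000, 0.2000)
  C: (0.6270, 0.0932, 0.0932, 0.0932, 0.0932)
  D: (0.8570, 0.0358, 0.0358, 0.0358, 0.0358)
B > A > C > D

Key insight: Entropy is maximized by uniform distributions and minimized by concentrated distributions.

Entropies:
  H(A) = 2.1609 bits
  H(B) = 2.3219 bits
  H(C) = 1.6989 bits
  H(D) = 0.8780 bits

Ranking: B > A > C > D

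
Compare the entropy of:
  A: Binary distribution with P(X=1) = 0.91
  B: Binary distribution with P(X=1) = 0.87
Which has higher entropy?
B

For binary distributions, entropy is maximized at p=0.5 and decreases as p moves toward 0 or 1.

H(A) = H(0.91) = 0.4365 bits
H(B) = H(0.87) = 0.5574 bits

Distribution B (p=0.87) is closer to uniform (p=0.5), so it has higher entropy.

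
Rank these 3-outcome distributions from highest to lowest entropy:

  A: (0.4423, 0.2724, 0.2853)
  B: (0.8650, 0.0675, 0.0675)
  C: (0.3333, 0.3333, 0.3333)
C > A > B

Key insight: Entropy is maximized by uniform distributions and minimized by concentrated distributions.

- Uniform distributions have maximum entropy log₂(3) = 1.5850 bits
- The more "peaked" or concentrated a distribution, the lower its entropy

Entropies:
  H(A) = 1.5479 bits
  H(B) = 0.7060 bits
  H(C) = 1.5850 bits

Ranking: C > A > B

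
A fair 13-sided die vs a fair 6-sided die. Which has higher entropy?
13-sided die

Both are uniform distributions; for uniform over n outcomes, H = log₂(n). H(13-sided) = log₂(13) = 3.700 bits and H(6-sided) = log₂(6) = 2.585 bits. More outcomes in a uniform distribution means higher entropy.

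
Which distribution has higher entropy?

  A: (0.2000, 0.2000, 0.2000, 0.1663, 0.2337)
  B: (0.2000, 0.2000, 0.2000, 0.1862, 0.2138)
B

Both distributions are close to uniform, making this a harder comparison.

H(A) = 2.3137 bits
H(B) = 2.3205 bits

The distribution closer to uniform has higher entropy.
Answer: B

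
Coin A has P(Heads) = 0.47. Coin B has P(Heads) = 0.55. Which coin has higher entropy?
A

For binary distributions, entropy is maximized at p=0.5 and decreases as p moves toward 0 or 1.

H(A) = H(0.47) = 0.9974 bits
H(B) = H(0.55) = 0.9928 bits

Distribution A (p=0.47) is closer to uniform (p=0.5), so it has higher entropy.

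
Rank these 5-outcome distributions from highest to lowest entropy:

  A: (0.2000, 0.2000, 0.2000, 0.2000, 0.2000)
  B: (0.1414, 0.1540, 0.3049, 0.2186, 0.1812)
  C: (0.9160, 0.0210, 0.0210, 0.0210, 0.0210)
A > B > C

Key insight: Entropy is maximized by uniform distributions and minimized by concentrated distributions.

- Uniform distributions have maximum entropy log₂(5) = 2.3219 bits
- The more "peaked" or concentrated a distribution, the lower its entropy

Entropies:
  H(A) = 2.3219 bits
  H(B) = 2.2631 bits
  H(C) = 0.5841 bits

Ranking: A > B > C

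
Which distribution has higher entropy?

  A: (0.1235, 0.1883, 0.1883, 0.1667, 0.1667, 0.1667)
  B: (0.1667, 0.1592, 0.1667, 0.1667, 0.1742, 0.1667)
B

Both distributions are close to uniform, making this a harder comparison.

H(A) = 2.5722 bits
H(B) = 2.5845 bits

The distribution closer to uniform has higher entropy.
Answer: B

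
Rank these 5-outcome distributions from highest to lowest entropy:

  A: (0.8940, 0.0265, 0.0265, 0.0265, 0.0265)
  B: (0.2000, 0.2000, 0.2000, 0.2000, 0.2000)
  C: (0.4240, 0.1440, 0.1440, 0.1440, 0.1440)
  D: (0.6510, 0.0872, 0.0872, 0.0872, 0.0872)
B > C > D > A

Key insight: Entropy is maximized by uniform distributions and minimized by concentrated distributions.

Entropies:
  H(A) = 0.6997 bits
  H(B) = 2.3219 bits
  H(C) = 2.1353 bits
  H(D) = 1.6312 bits

Ranking: B > C > D > A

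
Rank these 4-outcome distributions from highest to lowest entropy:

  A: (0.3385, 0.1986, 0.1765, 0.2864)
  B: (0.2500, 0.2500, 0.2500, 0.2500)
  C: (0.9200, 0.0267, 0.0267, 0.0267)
B > A > C

Key insight: Entropy is maximized by uniform distributions and minimized by concentrated distributions.

- Uniform distributions have maximum entropy log₂(4) = 2.0000 bits
- The more "peaked" or concentrated a distribution, the lower its entropy

Entropies:
  H(A) = 1.9504 bits
  H(B) = 2.0000 bits
  H(C) = 0.5290 bits

Ranking: B > A > C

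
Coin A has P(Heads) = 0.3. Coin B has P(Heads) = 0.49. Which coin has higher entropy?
B

For binary distributions, entropy is maximized at p=0.5 and decreases as p moves toward 0 or 1.

H(A) = H(0.3) = 0.8813 bits
H(B) = H(0.49) = 0.9997 bits

Distribution B (p=0.49) is closer to uniform (p=0.5), so it has higher entropy.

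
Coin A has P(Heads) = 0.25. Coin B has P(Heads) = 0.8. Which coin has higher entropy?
A

For binary distributions, entropy is maximized at p=0.5 and decreases as p moves toward 0 or 1.

H(A) = H(0.25) = 0.8113 bits
H(B) = H(0.8) = 0.7219 bits

Distribution A (p=0.25) is closer to uniform (p=0.5), so it has higher entropy.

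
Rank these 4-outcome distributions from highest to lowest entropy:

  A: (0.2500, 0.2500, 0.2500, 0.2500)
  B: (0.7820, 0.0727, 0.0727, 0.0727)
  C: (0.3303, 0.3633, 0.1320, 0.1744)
A > C > B

Key insight: Entropy is maximized by uniform distributions and minimized by concentrated distributions.

- Uniform distributions have maximum entropy log₂(4) = 2.0000 bits
- The more "peaked" or concentrated a distribution, the lower its entropy

Entropies:
  H(A) = 2.0000 bits
  H(B) = 1.1020 bits
  H(C) = 1.8836 bits

Ranking: A > C > B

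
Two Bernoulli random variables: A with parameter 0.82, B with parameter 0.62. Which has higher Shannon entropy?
B

For binary distributions, entropy is maximized at p=0.5 and decreases as p moves toward 0 or 1.

H(A) = H(0.82) = 0.6801 bits
H(B) = H(0.62) = 0.9580 bits

Distribution B (p=0.62) is closer to uniform (p=0.5), so it has higher entropy.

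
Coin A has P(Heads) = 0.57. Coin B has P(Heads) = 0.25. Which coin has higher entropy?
A

For binary distributions, entropy is maximized at p=0.5 and decreases as p moves toward 0 or 1.

H(A) = H(0.57) = 0.9858 bits
H(B) = H(0.25) = 0.8113 bits

Distribution A (p=0.57) is closer to uniform (p=0.5), so it has higher entropy.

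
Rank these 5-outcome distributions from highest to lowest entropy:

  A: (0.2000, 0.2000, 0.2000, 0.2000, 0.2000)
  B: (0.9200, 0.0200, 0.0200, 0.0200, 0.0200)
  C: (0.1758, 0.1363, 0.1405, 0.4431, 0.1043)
A > C > B

Key insight: Entropy is maximized by uniform distributions and minimized by concentrated distributions.

- Uniform distributions have maximum entropy log₂(5) = 2.3219 bits
- The more "peaked" or concentrated a distribution, the lower its entropy

Entropies:
  H(A) = 2.3219 bits
  H(B) = 0.5622 bits
  H(C) = 2.0910 bits

Ranking: A > C > B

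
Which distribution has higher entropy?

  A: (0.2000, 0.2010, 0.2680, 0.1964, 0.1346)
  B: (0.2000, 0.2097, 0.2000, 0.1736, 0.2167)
B

Both distributions are close to uniform, making this a harder comparison.

H(A) = 2.2894 bits
H(B) = 2.3180 bits

The distribution closer to uniform has higher entropy.
Answer: B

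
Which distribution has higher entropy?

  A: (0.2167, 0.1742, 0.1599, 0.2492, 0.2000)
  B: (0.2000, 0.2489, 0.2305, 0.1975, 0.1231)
A

Both distributions are close to uniform, making this a harder comparison.

H(A) = 2.3041 bits
H(B) = 2.2860 bits

The distribution closer to uniform has higher entropy.
Answer: A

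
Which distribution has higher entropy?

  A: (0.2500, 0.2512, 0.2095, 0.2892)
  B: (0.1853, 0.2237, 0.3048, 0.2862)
A

Both distributions are close to uniform, making this a harder comparison.

H(A) = 1.9908 bits
H(B) = 1.9730 bits

The distribution closer to uniform has higher entropy.
Answer: A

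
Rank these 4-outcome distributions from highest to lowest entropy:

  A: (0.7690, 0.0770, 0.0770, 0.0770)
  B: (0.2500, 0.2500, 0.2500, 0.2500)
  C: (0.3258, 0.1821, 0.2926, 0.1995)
B > C > A

Key insight: Entropy is maximized by uniform distributions and minimized by concentrated distributions.

- Uniform distributions have maximum entropy log₂(4) = 2.0000 bits
- The more "peaked" or concentrated a distribution, the lower its entropy

Entropies:
  H(A) = 1.1459 bits
  H(B) = 2.0000 bits
  H(C) = 1.9573 bits

Ranking: B > C > A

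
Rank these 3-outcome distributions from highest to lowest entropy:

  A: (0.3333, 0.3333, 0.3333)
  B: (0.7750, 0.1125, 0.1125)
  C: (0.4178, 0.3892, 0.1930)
A > C > B

Key insight: Entropy is maximized by uniform distributions and minimized by concentrated distributions.

- Uniform distributions have maximum entropy log₂(3) = 1.5850 bits
- The more "peaked" or concentrated a distribution, the lower its entropy

Entropies:
  H(A) = 1.5850 bits
  H(B) = 0.9942 bits
  H(C) = 1.5140 bits

Ranking: A > C > B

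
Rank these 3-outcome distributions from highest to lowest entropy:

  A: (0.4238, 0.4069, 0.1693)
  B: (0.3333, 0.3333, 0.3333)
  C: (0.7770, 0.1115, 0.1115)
B > A > C

Key insight: Entropy is maximized by uniform distributions and minimized by concentrated distributions.

- Uniform distributions have maximum entropy log₂(3) = 1.5850 bits
- The more "peaked" or concentrated a distribution, the lower its entropy

Entropies:
  H(A) = 1.4866 bits
  H(B) = 1.5850 bits
  H(C) = 0.9886 bits

Ranking: B > A > C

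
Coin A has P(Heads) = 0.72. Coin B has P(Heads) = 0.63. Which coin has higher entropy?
B

For binary distributions, entropy is maximized at p=0.5 and decreases as p moves toward 0 or 1.

H(A) = H(0.72) = 0.8555 bits
H(B) = H(0.63) = 0.9507 bits

Distribution B (p=0.63) is closer to uniform (p=0.5), so it has higher entropy.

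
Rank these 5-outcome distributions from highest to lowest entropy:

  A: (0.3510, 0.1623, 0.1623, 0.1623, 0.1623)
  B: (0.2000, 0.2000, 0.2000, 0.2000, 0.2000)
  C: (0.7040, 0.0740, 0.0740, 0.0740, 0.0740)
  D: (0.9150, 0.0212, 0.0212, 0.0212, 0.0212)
B > A > C > D

Key insight: Entropy is maximized by uniform distributions and minimized by concentrated distributions.

Entropies:
  H(A) = 2.2330 bits
  H(B) = 2.3219 bits
  H(C) = 1.4683 bits
  H(D) = 0.5896 bits

Ranking: B > A > C > D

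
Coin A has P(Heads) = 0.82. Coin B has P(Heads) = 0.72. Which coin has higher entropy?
B

For binary distributions, entropy is maximized at p=0.5 and decreases as p moves toward 0 or 1.

H(A) = H(0.82) = 0.6801 bits
H(B) = H(0.72) = 0.8555 bits

Distribution B (p=0.72) is closer to uniform (p=0.5), so it has higher entropy.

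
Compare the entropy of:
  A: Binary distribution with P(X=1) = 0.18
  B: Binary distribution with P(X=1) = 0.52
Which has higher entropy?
B

For binary distributions, entropy is maximized at p=0.5 and decreases as p moves toward 0 or 1.

H(A) = H(0.18) = 0.6801 bits
H(B) = H(0.52) = 0.9988 bits

Distribution B (p=0.52) is closer to uniform (p=0.5), so it has higher entropy.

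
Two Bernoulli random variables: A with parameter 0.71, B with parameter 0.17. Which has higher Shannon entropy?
A

For binary distributions, entropy is maximized at p=0.5 and decreases as p moves toward 0 or 1.

H(A) = H(0.71) = 0.8687 bits
H(B) = H(0.17) = 0.6577 bits

Distribution A (p=0.71) is closer to uniform (p=0.5), so it has higher entropy.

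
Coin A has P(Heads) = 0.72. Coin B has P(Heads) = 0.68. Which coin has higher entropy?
B

For binary distributions, entropy is maximized at p=0.5 and decreases as p moves toward 0 or 1.

H(A) = H(0.72) = 0.8555 bits
H(B) = H(0.68) = 0.9044 bits

Distribution B (p=0.68) is closer to uniform (p=0.5), so it has higher entropy.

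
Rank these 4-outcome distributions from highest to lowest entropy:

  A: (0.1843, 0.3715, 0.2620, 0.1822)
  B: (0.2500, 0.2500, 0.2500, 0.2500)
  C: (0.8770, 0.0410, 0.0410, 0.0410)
B > A > C

Key insight: Entropy is maximized by uniform distributions and minimized by concentrated distributions.

- Uniform distributions have maximum entropy log₂(4) = 2.0000 bits
- The more "peaked" or concentrated a distribution, the lower its entropy

Entropies:
  H(A) = 1.9343 bits
  H(B) = 2.0000 bits
  H(C) = 0.7329 bits

Ranking: B > A > C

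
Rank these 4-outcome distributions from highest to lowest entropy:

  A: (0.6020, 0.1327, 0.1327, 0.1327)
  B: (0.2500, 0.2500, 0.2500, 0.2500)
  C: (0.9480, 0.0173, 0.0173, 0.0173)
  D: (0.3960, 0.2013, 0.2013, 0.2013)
B > D > A > C

Key insight: Entropy is maximized by uniform distributions and minimized by concentrated distributions.

Entropies:
  H(A) = 1.6006 bits
  H(B) = 2.0000 bits
  H(C) = 0.3773 bits
  H(D) = 1.9259 bits

Ranking: B > D > A > C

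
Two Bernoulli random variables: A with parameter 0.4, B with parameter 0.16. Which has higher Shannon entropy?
A

For binary distributions, entropy is maximized at p=0.5 and decreases as p moves toward 0 or 1.

H(A) = H(0.4) = 0.9710 bits
H(B) = H(0.16) = 0.6343 bits

Distribution A (p=0.4) is closer to uniform (p=0.5), so it has higher entropy.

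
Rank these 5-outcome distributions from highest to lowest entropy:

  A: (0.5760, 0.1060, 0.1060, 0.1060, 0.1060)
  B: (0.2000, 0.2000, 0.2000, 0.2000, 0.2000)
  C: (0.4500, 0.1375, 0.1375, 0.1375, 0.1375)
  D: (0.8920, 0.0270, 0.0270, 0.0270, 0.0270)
B > C > A > D

Key insight: Entropy is maximized by uniform distributions and minimized by concentrated distributions.

Entropies:
  H(A) = 1.8313 bits
  H(B) = 2.3219 bits
  H(C) = 2.0928 bits
  H(D) = 0.7099 bits

Ranking: B > C > A > D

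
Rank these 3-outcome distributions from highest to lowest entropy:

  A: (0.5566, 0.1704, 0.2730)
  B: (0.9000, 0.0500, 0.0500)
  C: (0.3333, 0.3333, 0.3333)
C > A > B

Key insight: Entropy is maximized by uniform distributions and minimized by concentrated distributions.

- Uniform distributions have maximum entropy log₂(3) = 1.5850 bits
- The more "peaked" or concentrated a distribution, the lower its entropy

Entropies:
  H(A) = 1.4169 bits
  H(B) = 0.5690 bits
  H(C) = 1.5850 bits

Ranking: C > A > B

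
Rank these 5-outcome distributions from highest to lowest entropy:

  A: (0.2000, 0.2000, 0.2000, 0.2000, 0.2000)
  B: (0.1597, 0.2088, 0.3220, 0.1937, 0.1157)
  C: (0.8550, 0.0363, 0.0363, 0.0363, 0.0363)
A > B > C

Key insight: Entropy is maximized by uniform distributions and minimized by concentrated distributions.

- Uniform distributions have maximum entropy log₂(5) = 2.3219 bits
- The more "peaked" or concentrated a distribution, the lower its entropy

Entropies:
  H(A) = 2.3219 bits
  H(B) = 2.2398 bits
  H(C) = 0.8872 bits

Ranking: A > B > C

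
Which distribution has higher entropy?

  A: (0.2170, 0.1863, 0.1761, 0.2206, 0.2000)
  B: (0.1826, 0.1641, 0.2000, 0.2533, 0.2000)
A

Both distributions are close to uniform, making this a harder comparison.

H(A) = 2.3166 bits
H(B) = 2.3064 bits

The distribution closer to uniform has higher entropy.
Answer: A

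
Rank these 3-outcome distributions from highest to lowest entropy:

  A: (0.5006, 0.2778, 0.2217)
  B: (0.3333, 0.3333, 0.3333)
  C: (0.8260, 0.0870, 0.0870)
B > A > C

Key insight: Entropy is maximized by uniform distributions and minimized by concentrated distributions.

- Uniform distributions have maximum entropy log₂(3) = 1.5850 bits
- The more "peaked" or concentrated a distribution, the lower its entropy

Entropies:
  H(A) = 1.4949 bits
  H(B) = 1.5850 bits
  H(C) = 0.8408 bits

Ranking: B > A > C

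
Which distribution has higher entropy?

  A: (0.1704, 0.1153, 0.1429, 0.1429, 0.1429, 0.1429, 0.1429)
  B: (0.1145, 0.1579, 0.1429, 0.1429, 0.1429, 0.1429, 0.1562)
B

Both distributions are close to uniform, making this a harder comparison.

H(A) = 2.7996 bits
H(B) = 2.8010 bits

The distribution closer to uniform has higher entropy.
Answer: B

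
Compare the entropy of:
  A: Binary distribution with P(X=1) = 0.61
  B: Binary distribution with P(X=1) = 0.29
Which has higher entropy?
A

For binary distributions, entropy is maximized at p=0.5 and decreases as p moves toward 0 or 1.

H(A) = H(0.61) = 0.9648 bits
H(B) = H(0.29) = 0.8687 bits

Distribution A (p=0.61) is closer to uniform (p=0.5), so it has higher entropy.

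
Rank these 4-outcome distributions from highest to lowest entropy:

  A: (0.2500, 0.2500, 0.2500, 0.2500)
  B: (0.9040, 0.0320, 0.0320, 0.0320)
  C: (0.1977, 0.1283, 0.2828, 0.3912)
A > C > B

Key insight: Entropy is maximized by uniform distributions and minimized by concentrated distributions.

- Uniform distributions have maximum entropy log₂(4) = 2.0000 bits
- The more "peaked" or concentrated a distribution, the lower its entropy

Entropies:
  H(A) = 2.0000 bits
  H(B) = 0.6083 bits
  H(C) = 1.8873 bits

Ranking: A > C > B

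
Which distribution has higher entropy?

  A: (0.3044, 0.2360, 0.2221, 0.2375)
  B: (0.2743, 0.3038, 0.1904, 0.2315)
A

Both distributions are close to uniform, making this a harder comparison.

H(A) = 1.9887 bits
H(B) = 1.9783 bits

The distribution closer to uniform has higher entropy.
Answer: A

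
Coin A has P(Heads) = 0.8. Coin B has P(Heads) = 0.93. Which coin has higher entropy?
A

For binary distributions, entropy is maximized at p=0.5 and decreases as p moves toward 0 or 1.

H(A) = H(0.8) = 0.7219 bits
H(B) = H(0.93) = 0.3659 bits

Distribution A (p=0.8) is closer to uniform (p=0.5), so it has higher entropy.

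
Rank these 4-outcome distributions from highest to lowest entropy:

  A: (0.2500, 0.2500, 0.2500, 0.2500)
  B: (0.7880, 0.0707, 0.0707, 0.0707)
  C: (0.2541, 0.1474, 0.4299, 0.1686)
A > C > B

Key insight: Entropy is maximized by uniform distributions and minimized by concentrated distributions.

- Uniform distributions have maximum entropy log₂(4) = 2.0000 bits
- The more "peaked" or concentrated a distribution, the lower its entropy

Entropies:
  H(A) = 2.0000 bits
  H(B) = 1.0813 bits
  H(C) = 1.8660 bits

Ranking: A > C > B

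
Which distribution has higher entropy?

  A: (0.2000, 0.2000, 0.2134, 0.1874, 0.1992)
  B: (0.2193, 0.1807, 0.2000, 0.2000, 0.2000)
A

Both distributions are close to uniform, making this a harder comparison.

H(A) = 2.3207 bits
H(B) = 2.3192 bits

The distribution closer to uniform has higher entropy.
Answer: A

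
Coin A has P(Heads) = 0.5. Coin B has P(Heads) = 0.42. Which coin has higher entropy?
A

For binary distributions, entropy is maximized at p=0.5 and decreases as p moves toward 0 or 1.

H(A) = H(0.5) = 1.0000 bits
H(B) = H(0.42) = 0.9815 bits

Distribution A (p=0.5) is closer to uniform (p=0.5), so it has higher entropy.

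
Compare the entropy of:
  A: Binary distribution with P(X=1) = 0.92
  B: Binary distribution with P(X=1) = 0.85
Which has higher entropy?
B

For binary distributions, entropy is maximized at p=0.5 and decreases as p moves toward 0 or 1.

H(A) = H(0.92) = 0.4022 bits
H(B) = H(0.85) = 0.6098 bits

Distribution B (p=0.85) is closer to uniform (p=0.5), so it has higher entropy.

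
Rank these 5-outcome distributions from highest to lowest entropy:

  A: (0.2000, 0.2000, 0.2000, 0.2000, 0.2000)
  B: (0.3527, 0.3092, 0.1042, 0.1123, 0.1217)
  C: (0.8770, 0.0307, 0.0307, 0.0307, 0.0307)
A > B > C

Key insight: Entropy is maximized by uniform distributions and minimized by concentrated distributions.

- Uniform distributions have maximum entropy log₂(5) = 2.3219 bits
- The more "peaked" or concentrated a distribution, the lower its entropy

Entropies:
  H(A) = 2.3219 bits
  H(B) = 2.1178 bits
  H(C) = 0.7839 bits

Ranking: A > B > C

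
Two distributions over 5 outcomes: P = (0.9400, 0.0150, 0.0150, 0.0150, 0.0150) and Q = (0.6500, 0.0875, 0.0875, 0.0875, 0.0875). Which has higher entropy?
Q

P is highly concentrated on one outcome (94%), making it nearly deterministic. Q spreads its mass more evenly (max 65%). The more spread-out distribution has higher entropy: H(P) ≈ 0.447 bits, H(Q) ≈ 1.634 bits.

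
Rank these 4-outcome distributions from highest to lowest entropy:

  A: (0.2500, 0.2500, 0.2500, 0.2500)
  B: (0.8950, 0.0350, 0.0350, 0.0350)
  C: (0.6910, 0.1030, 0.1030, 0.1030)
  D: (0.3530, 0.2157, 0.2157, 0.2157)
A > D > C > B

Key insight: Entropy is maximized by uniform distributions and minimized by concentrated distributions.

Entropies:
  H(A) = 2.0000 bits
  H(B) = 0.6511 bits
  H(C) = 1.3818 bits
  H(D) = 1.9622 bits

Ranking: A > D > C > B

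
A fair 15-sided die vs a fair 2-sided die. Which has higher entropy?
15-sided die

Both are uniform distributions; for uniform over n outcomes, H = log₂(n). H(15-sided) = log₂(15) = 3.907 bits and H(2-sided) = log₂(2) = 1.000 bits. More outcomes in a uniform distribution means higher entropy.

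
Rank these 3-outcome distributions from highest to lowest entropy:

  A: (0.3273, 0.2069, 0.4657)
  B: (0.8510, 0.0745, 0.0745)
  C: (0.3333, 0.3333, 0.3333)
C > A > B

Key insight: Entropy is maximized by uniform distributions and minimized by concentrated distributions.

- Uniform distributions have maximum entropy log₂(3) = 1.5850 bits
- The more "peaked" or concentrated a distribution, the lower its entropy

Entropies:
  H(A) = 1.5112 bits
  H(B) = 0.7563 bits
  H(C) = 1.5850 bits

Ranking: C > A > B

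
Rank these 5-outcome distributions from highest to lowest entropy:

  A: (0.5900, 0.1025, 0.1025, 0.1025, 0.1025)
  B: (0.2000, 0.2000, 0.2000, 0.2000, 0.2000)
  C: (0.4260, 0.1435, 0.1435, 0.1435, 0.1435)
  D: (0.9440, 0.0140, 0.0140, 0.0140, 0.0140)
B > C > A > D

Key insight: Entropy is maximized by uniform distributions and minimized by concentrated distributions.

Entropies:
  H(A) = 1.7965 bits
  H(B) = 2.3219 bits
  H(C) = 2.1321 bits
  H(D) = 0.4234 bits

Ranking: B > C > A > D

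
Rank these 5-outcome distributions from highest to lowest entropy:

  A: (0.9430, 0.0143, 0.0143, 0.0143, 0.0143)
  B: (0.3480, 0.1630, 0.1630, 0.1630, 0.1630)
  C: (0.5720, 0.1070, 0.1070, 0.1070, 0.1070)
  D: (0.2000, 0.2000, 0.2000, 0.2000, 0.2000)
D > B > C > A

Key insight: Entropy is maximized by uniform distributions and minimized by concentrated distributions.

Entropies:
  H(A) = 0.4294 bits
  H(B) = 2.2363 bits
  H(C) = 1.8410 bits
  H(D) = 2.3219 bits

Ranking: D > B > C > A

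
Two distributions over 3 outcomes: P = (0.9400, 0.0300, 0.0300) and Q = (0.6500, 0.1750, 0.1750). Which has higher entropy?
Q

P is highly concentrated on one outcome (94%), making it nearly deterministic. Q spreads its mass more evenly (max 65%). The more spread-out distribution has higher entropy: H(P) ≈ 0.387 bits, H(Q) ≈ 1.284 bits.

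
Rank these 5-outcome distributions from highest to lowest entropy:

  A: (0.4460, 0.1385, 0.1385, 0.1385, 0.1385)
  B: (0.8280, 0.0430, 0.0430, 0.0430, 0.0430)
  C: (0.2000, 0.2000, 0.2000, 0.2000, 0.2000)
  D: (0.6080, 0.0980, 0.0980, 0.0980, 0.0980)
C > A > D > B

Key insight: Entropy is maximized by uniform distributions and minimized by concentrated distributions.

Entropies:
  H(A) = 2.0996 bits
  H(B) = 1.0063 bits
  H(C) = 2.3219 bits
  H(D) = 1.7501 bits

Ranking: C > A > D > B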